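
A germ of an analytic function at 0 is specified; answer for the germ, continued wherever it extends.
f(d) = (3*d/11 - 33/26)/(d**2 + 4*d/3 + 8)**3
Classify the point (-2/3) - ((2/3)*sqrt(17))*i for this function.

The point is a pole of order 3.

The denominator factor d**2 + 4*d/3 + 8 vanishes at (-2/3) - ((2/3)*sqrt(17))*i and appears to the power 3; the numerator there equals (-415/286) - ((2/11)*sqrt(17))*i, nonzero, and no other factor vanishes.
Hence a pole whose order is the multiplicity, 3.


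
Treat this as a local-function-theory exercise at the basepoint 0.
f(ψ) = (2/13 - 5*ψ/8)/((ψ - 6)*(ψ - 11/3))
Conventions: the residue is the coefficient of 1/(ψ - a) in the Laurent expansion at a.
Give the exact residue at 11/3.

At the order-1 pole 11/3 set g(ψ) = (ψ - (11/3))*f(ψ) = (2/13 - 5*ψ/8)/(ψ - 6).
Simple pole: residue = g(a) at a = 11/3, which is 667/728.

The residue is 667/728.


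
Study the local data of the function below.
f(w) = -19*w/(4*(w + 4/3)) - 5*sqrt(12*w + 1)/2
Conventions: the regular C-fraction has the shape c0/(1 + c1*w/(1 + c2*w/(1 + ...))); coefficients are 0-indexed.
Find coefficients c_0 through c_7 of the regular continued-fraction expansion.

Taylor coefficients (expand at 0): a_0 = -5/2, a_1 = -297/16, a_2 = 3051/64, a_3 = -69633/256, a_4 = 2075139/1024, a_5 = -69677577/4096, a_6 = 2508240411/16384, a_7 = -94596014673/65536.
c0 = a_0 = -5/2. Peel one level at a time: if S = 1 + c*w/S' with S'(0) = 1, then c is the w-coefficient of S and S' = c*w/(S - 1).
S_1 = c0/f = 1 + (-297/40)*w + (118719/1600)*w^2 + ...; c1 = -297/40.
S_2 = c1*w/(S_1 - 1) = 1 + (4397/440)*w + (-975/121)*w^2 + ...; c2 = 4397/440.
S_3 = c2*w/(S_2 - 1) = 1 + (39000/48367)*w + (-85799000/19333609)*w^2 + ...; c3 = 39000/48367.
S_4 = c3*w/(S_3 - 1) = 1 + (943789/171483)*w + (-62821/7605)*w^2 + ...; c4 = 943789/171483.
S_5 = c4*w/(S_4 - 1) = 1 + (25111267/16730805)*w + (-1285346750481/184036710025)*w^2 + ...; c5 = 25111267/16730805.
S_6 = c5*w/(S_5 - 1) = 1 + (11400619347/2449990445)*w + (-1453427469/163077605)*w^2 + ...; c6 = 11400619347/2449990445.
S_7 = c6*w/(S_6 - 1) = 1 + (39475347709/20610616363)*w + ...; c7 = 39475347709/20610616363.

The regular C-fraction coefficients are [-5/2, -297/40, 4397/440, 39000/48367, 943789/171483, 25111267/16730805, 11400619347/2449990445, 39475347709/20610616363].


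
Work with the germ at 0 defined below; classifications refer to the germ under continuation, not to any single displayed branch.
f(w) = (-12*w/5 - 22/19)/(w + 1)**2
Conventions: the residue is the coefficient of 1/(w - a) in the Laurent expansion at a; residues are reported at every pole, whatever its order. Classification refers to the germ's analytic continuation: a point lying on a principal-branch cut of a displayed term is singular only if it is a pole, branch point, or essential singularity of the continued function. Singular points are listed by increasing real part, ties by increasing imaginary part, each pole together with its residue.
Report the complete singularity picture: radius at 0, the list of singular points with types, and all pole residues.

Radius of convergence at 0: 1.
At -1: a pole of order 2; residue -12/5.

Denominator factor (w + 1)^2: pole of order 2 at -1, modulus 1.
The radius of convergence is the smallest modulus among the singular points: 1.
At the order-2 pole -1 set g(w) = (w - (-1))^2*f(w) = -12*w/5 - 22/19.
Order-2 pole: residue = g'(a); g'(-1) = -12/5, so the residue is -12/5.


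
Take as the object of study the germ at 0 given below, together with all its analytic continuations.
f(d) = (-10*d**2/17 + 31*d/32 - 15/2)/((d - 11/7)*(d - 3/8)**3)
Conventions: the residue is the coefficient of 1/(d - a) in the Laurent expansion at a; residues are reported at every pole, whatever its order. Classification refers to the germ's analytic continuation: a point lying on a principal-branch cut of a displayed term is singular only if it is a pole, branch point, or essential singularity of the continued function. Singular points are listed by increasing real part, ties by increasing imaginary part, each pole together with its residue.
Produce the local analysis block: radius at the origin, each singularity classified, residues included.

Denominator factor (d - 3/8)^3: pole of order 3 at 3/8, modulus 3/8.
Denominator factor (d - 11/7): pole of order 1 at 11/7, modulus 11/7.
The radius of convergence is the smallest modulus among the singular points: 3/8.
At the order-3 pole 3/8 set g(d) = (d - (3/8))^3*f(d) = (-10*d**2/17 + 31*d/32 - 15/2)/(d - 11/7).
Order-3 pole: residue = g''(a)/2; g''(3/8) = 44365664/5112971, so the residue is 22182832/5112971.
At the order-1 pole 11/7 set g(d) = (d - (11/7))*f(d) = (-10*d**2/17 + 31*d/32 - 15/2)/(d - 3/8)**3.
Simple pole: residue = g(a) at a = 11/7, which is -22182832/5112971.
List the singular points by increasing real part (a conjugate pair: the negative imaginary part first).

Radius of convergence at 0: 3/8.
At 3/8: a pole of order 3; residue 22182832/5112971.
At 11/7: a pole of order 1; residue -22182832/5112971.


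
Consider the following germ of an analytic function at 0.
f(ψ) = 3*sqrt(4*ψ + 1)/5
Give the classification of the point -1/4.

The point is an algebraic (square-root) branch point.

The term (3/5)*sqrt(1 - ψ/(-1/4)) has argument 1 - -1/4/(-1/4) = 0 at -1/4: a square-root (algebraic, two-sheeted) branch point; the remaining terms are analytic or single-valued there.


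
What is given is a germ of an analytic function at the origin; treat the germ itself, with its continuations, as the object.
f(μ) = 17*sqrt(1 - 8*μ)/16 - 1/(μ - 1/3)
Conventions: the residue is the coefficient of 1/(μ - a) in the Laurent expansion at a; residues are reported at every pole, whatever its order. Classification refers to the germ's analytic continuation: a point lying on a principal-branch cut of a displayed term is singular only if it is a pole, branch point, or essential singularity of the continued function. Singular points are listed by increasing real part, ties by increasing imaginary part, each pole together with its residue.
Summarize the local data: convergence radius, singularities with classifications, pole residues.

Denominator factor (μ - 1/3): pole of order 1 at 1/3, modulus 1/3.
Branch term (17/16)*sqrt(1 - μ/(1/8)): its argument vanishes at μ = 1/8, a square-root branch point, modulus 1/8.
The radius of convergence is the smallest modulus among the singular points: 1/8.
The branch term is analytic at 1/3 and contributes nothing to the residue; only the rational part matters.
At the order-1 pole 1/3 set g(μ) = (μ - (1/3))*(rational part) = -1.
Simple pole: residue = g(a) at a = 1/3, which is -1.
List the singular points by increasing real part (a conjugate pair: the negative imaginary part first).

Radius of convergence at 0: 1/8.
At 1/8: an algebraic (square-root) branch point.
At 1/3: a pole of order 1; residue -1.


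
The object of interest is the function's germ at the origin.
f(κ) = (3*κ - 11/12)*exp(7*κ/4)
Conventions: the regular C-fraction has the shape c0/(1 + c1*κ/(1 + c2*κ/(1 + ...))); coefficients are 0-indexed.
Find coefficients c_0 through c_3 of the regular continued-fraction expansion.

Taylor coefficients (expand at 0): a_0 = -11/12, a_1 = 67/48, a_2 = 1477/384, a_3 = 17395/4608.
c0 = a_0 = -11/12. Peel one level at a time: if S = 1 + c*κ/S' with S'(0) = 1, then c is the κ-coefficient of S and S' = c*κ/(S - 1).
S_1 = c0/f = 1 + (67/44)*κ + (25225/3872)*κ^2 + ...; c1 = 67/44.
S_2 = c1*κ/(S_1 - 1) = 1 + (-25225/5896)*κ + (4213657/861888)*κ^2 + ...; c2 = -25225/5896.
S_3 = c2*κ/(S_2 - 1) = 1 + (46350227/40561800)*κ + ...; c3 = 46350227/40561800.

The regular C-fraction coefficients are [-11/12, 67/44, -25225/5896, 46350227/40561800].


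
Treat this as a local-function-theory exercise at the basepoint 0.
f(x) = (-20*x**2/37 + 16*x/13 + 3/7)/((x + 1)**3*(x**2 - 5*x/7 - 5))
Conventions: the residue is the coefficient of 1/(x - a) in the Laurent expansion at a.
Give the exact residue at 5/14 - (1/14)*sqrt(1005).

The residue is -3362175/5852327 - (106535216/5881588635)*sqrt(1005).

The factor x**2 - 5*x/7 - 5 splits as (x - a)(x - a') with a = 5/14 - (1/14)*sqrt(1005), a' = 5/14 + (1/14)*sqrt(1005). At the order-1 pole a set g(x) = (x - a)*f(x) = [(-20*x**2/37 + 16*x/13 + 3/7)/(x + 1)**3] / (x - a').
Simple pole: residue = g(a) at a = 5/14 - (1/14)*sqrt(1005), which is -3362175/5852327 - (106535216/5881588635)*sqrt(1005).


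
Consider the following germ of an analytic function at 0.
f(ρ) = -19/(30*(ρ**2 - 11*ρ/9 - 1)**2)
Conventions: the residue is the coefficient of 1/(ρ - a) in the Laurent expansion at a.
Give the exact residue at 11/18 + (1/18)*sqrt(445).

The residue is (4617/990125)*sqrt(445).

The factor ρ**2 - 11*ρ/9 - 1 splits as (ρ - a)(ρ - a') with a = 11/18 + (1/18)*sqrt(445), a' = 11/18 - (1/18)*sqrt(445). At the order-2 pole a set g(ρ) = (ρ - a)^2*f(ρ) = [-19/30] / (ρ - a')^2.
Order-2 pole: residue = g'(a); g'(11/18 + (1/18)*sqrt(445)) = (4617/990125)*sqrt(445), so the residue is (4617/990125)*sqrt(445).


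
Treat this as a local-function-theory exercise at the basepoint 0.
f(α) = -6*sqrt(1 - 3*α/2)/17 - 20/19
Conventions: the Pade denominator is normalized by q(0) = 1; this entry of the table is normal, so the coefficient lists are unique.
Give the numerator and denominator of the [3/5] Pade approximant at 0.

The Pade approximant has numerator coefficients [-454/323, 3304471977/902586032, -10352791197/3610344128, 18572777793/28882753024]; denominator coefficients [1, -13504635/5588768, 4626585/2794384, -11775375/44710144, -7871985/715362304, -9460233/11445796864].

Taylor coefficients needed (expand at 0): a_0 = -454/323, a_1 = 9/34, a_2 = 27/272, a_3 = 81/1088, a_4 = 1215/17408, a_5 = 5103/69632, a_6 = 45927/557056, a_7 = 216513/2228224, a_8 = 8444007/71303168.
Write the denominator as Q(α) = 1 + q1*α + q2*α^2 + q3*α^3 + q4*α^4 + q5*α^5. Requiring Q*f - P = O(α^9) with deg P <= 3 kills the coefficients of α^4..α^8 in Q*f:
  α^4: a_4 + q1*a_3 + q2*a_2 + q3*a_1 + q4*a_0 = 0, i.e. 1215/17408 + (81/1088)*q1 + (27/272)*q2 + (9/34)*q3 + (-454/323)*q4 = 0.
  α^5: a_5 + q1*a_4 + q2*a_3 + q3*a_2 + q4*a_1 + q5*a_0 = 0, i.e. 5103/69632 + (1215/17408)*q1 + (81/1088)*q2 + (27/272)*q3 + (9/34)*q4 + (-454/323)*q5 = 0.
  α^6: a_6 + q1*a_5 + q2*a_4 + q3*a_3 + q4*a_2 + q5*a_1 = 0, i.e. 45927/557056 + (5103/69632)*q1 + (1215/17408)*q2 + (81/1088)*q3 + (27/272)*q4 + (9/34)*q5 = 0.
  α^7: a_7 + q1*a_6 + q2*a_5 + q3*a_4 + q4*a_3 + q5*a_2 = 0, i.e. 216513/2228224 + (45927/557056)*q1 + (5103/69632)*q2 + (1215/17408)*q3 + (81/1088)*q4 + (27/272)*q5 = 0.
  α^8: a_8 + q1*a_7 + q2*a_6 + q3*a_5 + q4*a_4 + q5*a_3 = 0, i.e. 8444007/71303168 + (216513/2228224)*q1 + (45927/557056)*q2 + (5103/69632)*q3 + (1215/17408)*q4 + (81/1088)*q5 = 0.
Solving this linear system: q1 = -13504635/5588768, q2 = 4626585/2794384, q3 = -11775375/44710144, q4 = -7871985/715362304, q5 = -9460233/11445796864.
The numerator is Q*f truncated at degree 3: P0 = a_0 = -454/323; P1 = a_1 + q1*a_0 = 3304471977/902586032; P2 = a_2 + q1*a_1 + q2*a_0 = -10352791197/3610344128; P3 = a_3 + q1*a_2 + q2*a_1 + q3*a_0 = 18572777793/28882753024.


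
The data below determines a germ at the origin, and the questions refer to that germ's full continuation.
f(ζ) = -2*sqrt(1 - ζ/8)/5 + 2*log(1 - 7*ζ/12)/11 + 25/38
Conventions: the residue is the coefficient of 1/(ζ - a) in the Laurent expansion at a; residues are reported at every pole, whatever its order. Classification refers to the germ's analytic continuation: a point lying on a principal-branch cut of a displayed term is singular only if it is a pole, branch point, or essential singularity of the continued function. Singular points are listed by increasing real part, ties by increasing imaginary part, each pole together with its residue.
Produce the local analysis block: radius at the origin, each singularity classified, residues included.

Branch term (-2/5)*sqrt(1 - ζ/(8)): its argument vanishes at ζ = 8, a square-root branch point, modulus 8.
Branch term (2/11)*log(1 - ζ/(12/7)): its argument vanishes at ζ = 12/7, a logarithmic branch point, modulus 12/7.
The radius of convergence is the smallest modulus among the singular points: 12/7.
List the singular points by increasing real part (a conjugate pair: the negative imaginary part first).

Radius of convergence at 0: 12/7.
At 12/7: a logarithmic branch point.
At 8: an algebraic (square-root) branch point.


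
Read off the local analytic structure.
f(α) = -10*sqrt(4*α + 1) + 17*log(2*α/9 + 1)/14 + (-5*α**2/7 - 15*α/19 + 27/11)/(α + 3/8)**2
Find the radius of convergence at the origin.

The radius of convergence is 1/4.

Denominator factor (α + 3/8)^2: pole of order 2 at -3/8, modulus 3/8.
Branch term (17/14)*log(1 - α/(-9/2)): its argument vanishes at α = -9/2, a logarithmic branch point, modulus 9/2.
Branch term (-10)*sqrt(1 - α/(-1/4)): its argument vanishes at α = -1/4, a square-root branch point, modulus 1/4.
The radius of convergence is the smallest modulus among the singular points: 1/4.


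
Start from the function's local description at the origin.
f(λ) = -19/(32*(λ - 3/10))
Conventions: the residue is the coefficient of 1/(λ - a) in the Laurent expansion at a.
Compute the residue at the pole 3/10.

The residue is -19/32.

At the order-1 pole 3/10 set g(λ) = (λ - (3/10))*f(λ) = -19/32.
Simple pole: residue = g(a) at a = 3/10, which is -19/32.


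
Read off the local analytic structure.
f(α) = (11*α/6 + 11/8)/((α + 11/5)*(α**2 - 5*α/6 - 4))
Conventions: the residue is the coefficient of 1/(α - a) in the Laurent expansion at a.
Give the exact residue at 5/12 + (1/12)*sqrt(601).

The factor α**2 - 5*α/6 - 4 splits as (α - a)(α - a') with a = 5/12 + (1/12)*sqrt(601), a' = 5/12 - (1/12)*sqrt(601). At the order-1 pole a set g(α) = (α - a)*f(α) = [(11*α/6 + 11/8)/(α + 11/5)] / (α - a').
Simple pole: residue = g(a) at a = 5/12 + (1/12)*sqrt(601), which is 1595/3208 - (14795/1928008)*sqrt(601).

The residue is 1595/3208 - (14795/1928008)*sqrt(601).


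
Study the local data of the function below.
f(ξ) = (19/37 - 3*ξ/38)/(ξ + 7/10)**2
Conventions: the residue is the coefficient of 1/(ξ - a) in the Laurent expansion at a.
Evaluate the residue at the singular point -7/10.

The residue is -3/38.

At the order-2 pole -7/10 set g(ξ) = (ξ - (-7/10))^2*f(ξ) = 19/37 - 3*ξ/38.
Order-2 pole: residue = g'(a); g'(-7/10) = -3/38, so the residue is -3/38.


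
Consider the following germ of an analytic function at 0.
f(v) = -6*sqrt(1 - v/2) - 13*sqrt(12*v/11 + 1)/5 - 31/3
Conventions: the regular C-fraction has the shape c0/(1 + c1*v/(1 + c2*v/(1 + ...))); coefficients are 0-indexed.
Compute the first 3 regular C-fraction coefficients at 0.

Taylor coefficients (expand at 0): a_0 = -284/15, a_1 = 9/110, a_2 = 5559/9680.
c0 = a_0 = -284/15. Peel one level at a time: if S = 1 + c*v/S' with S'(0) = 1, then c is the v-coefficient of S and S' = c*v/(S - 1).
S_1 = c0/f = 1 + (27/6248)*v + (296199/9759376)*v^2 + ...; c1 = 27/6248.
S_2 = c1*v/(S_1 - 1) = 1 + (-32911/4686)*v + ...; c2 = -32911/4686.

The regular C-fraction coefficients are [-284/15, 27/6248, -32911/4686].


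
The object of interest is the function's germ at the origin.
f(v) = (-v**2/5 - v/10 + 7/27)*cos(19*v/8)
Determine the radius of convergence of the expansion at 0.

The radius of convergence is infinite.

The factor cos(19*v/8) is entire and contributes no finite singular point.
The polynomial part has no poles.
No finite singular points: the Taylor series at 0 converges everywhere.


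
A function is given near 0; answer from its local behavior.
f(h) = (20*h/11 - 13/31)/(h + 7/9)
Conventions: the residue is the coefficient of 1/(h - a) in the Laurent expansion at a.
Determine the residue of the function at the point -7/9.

The residue is -5627/3069.

At the order-1 pole -7/9 set g(h) = (h - (-7/9))*f(h) = 20*h/11 - 13/31.
Simple pole: residue = g(a) at a = -7/9, which is -5627/3069.


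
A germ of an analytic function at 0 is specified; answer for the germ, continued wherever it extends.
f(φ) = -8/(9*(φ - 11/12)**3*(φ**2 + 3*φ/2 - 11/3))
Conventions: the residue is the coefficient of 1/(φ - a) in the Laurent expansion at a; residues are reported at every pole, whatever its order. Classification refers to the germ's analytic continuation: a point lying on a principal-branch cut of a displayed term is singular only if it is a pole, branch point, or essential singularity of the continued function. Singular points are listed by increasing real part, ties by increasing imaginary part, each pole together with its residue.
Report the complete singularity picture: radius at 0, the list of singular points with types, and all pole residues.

Radius of convergence at 0: 11/12.
At -3/4 - (1/12)*sqrt(609): a pole of order 1; residue -16671744/9129329 + (136826880/1853253787)*sqrt(609).
At 11/12: a pole of order 3; residue 33343488/9129329.
At -3/4 + (1/12)*sqrt(609): a pole of order 1; residue -16671744/9129329 - (136826880/1853253787)*sqrt(609).

Denominator factor (φ - 11/12)^3: pole of order 3 at 11/12, modulus 11/12.
Denominator factor (φ**2 + 3*φ/2 - 11/3): discriminant 203/12, real irrational roots -3/4 + (1/12)*sqrt(609) and -3/4 - (1/12)*sqrt(609); poles of order 1, moduli -3/4 + (1/12)*sqrt(609) and 3/4 + (1/12)*sqrt(609).
The radius of convergence is the smallest modulus among the singular points: 11/12.
The factor φ**2 + 3*φ/2 - 11/3 splits as (φ - a)(φ - a') with a = -3/4 - (1/12)*sqrt(609), a' = -3/4 + (1/12)*sqrt(609). At the order-1 pole a set g(φ) = (φ - a)*f(φ) = [-8/(9*(φ - 11/12)**3)] / (φ - a').
Simple pole: residue = g(a) at a = -3/4 - (1/12)*sqrt(609), which is -16671744/9129329 + (136826880/1853253787)*sqrt(609).
At the order-3 pole 11/12 set g(φ) = (φ - (11/12))^3*f(φ) = -8/(9*(φ**2 + 3*φ/2 - 11/3)).
Order-3 pole: residue = g''(a)/2; g''(11/12) = 66686976/9129329, so the residue is 33343488/9129329.
The factor φ**2 + 3*φ/2 - 11/3 splits as (φ - a)(φ - a') with a = -3/4 + (1/12)*sqrt(609), a' = -3/4 - (1/12)*sqrt(609). At the order-1 pole a set g(φ) = (φ - a)*f(φ) = [-8/(9*(φ - 11/12)**3)] / (φ - a').
Simple pole: residue = g(a) at a = -3/4 + (1/12)*sqrt(609), which is -16671744/9129329 - (136826880/1853253787)*sqrt(609).
List the singular points by increasing real part (a conjugate pair: the negative imaginary part first).


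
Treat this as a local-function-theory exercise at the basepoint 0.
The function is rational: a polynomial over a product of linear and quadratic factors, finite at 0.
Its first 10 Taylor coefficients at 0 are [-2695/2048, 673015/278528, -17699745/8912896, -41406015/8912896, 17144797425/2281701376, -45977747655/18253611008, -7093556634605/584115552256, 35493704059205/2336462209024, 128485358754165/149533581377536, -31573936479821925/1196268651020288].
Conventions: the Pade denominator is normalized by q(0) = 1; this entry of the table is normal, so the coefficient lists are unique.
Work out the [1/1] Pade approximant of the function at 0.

The Pade approximant has numerator coefficients [-2695/2048, 4085236505/3060465664]; denominator coefficients [1, 505707/615328].


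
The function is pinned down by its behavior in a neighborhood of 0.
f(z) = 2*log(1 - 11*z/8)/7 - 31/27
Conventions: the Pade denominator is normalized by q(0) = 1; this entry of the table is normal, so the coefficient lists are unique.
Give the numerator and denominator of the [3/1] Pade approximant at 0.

Taylor coefficients needed (expand at 0): a_0 = -31/27, a_1 = -11/28, a_2 = -121/448, a_3 = -1331/5376, a_4 = -14641/57344.
Write the denominator as Q(z) = 1 + q1*z. Requiring Q*f - P = O(z^5) with deg P <= 3 kills the coefficients of z^4..z^4 in Q*f:
  z^4: a_4 + q1*a_3 = 0, i.e. -14641/57344 + (-1331/5376)*q1 = 0.
Solving this linear system: q1 = -33/32.
The numerator is Q*f truncated at degree 3: P0 = a_0 = -31/27; P1 = a_1 + q1*a_0 = 1595/2016; P2 = a_2 + q1*a_1 = 121/896; P3 = a_3 + q1*a_2 = 1331/43008.

The Pade approximant has numerator coefficients [-31/27, 1595/2016, 121/896, 1331/43008]; denominator coefficients [1, -33/32].


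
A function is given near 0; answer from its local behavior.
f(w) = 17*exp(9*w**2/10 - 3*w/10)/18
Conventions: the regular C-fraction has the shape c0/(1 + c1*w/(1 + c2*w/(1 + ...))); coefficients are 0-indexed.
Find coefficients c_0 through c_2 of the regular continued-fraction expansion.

Taylor coefficients (expand at 0): a_0 = 17/18, a_1 = -17/60, a_2 = 357/400.
c0 = a_0 = 17/18. Peel one level at a time: if S = 1 + c*w/S' with S'(0) = 1, then c is the w-coefficient of S and S' = c*w/(S - 1).
S_1 = c0/f = 1 + (3/10)*w + (-171/200)*w^2 + ...; c1 = 3/10.
S_2 = c1*w/(S_1 - 1) = 1 + (57/20)*w + ...; c2 = 57/20.

The regular C-fraction coefficients are [17/18, 3/10, 57/20].


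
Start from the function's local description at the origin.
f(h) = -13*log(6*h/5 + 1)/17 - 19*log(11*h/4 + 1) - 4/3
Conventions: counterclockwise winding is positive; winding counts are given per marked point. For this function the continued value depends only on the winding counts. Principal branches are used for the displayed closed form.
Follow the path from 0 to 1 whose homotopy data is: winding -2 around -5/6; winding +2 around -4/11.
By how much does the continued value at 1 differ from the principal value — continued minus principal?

The rational part is single-valued and drops out of the difference; each branch term changes only by its own monodromy.
(-19)*log(1 - h/(-4/11)): each positive loop around -4/11 adds 2*pi*i to the log, so winding +2 contributes (-19)*(2)*2*pi*i = -(76)*pi*i.
(-13/17)*log(1 - h/(-5/6)): each positive loop around -5/6 adds 2*pi*i to the log, so winding -2 contributes (-13/17)*(-2)*2*pi*i = (52/17)*pi*i.
Summing the contributions at h = 1 gives -(1240/17)*pi*i.

Continued minus principal equals -(1240/17)*pi*i.


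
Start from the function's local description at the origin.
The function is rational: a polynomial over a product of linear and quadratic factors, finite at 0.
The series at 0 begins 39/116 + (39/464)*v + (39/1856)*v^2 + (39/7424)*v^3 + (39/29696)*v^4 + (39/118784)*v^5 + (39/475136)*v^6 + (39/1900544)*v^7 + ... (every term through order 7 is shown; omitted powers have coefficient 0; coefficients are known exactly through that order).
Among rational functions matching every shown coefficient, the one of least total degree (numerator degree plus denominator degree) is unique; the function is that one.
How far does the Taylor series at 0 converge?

No rational of total degree below 1 reproduces all 8 coefficients; solving the [0/1] Pade equations on them gives f(v) = -39/(29*(v - 4)), whose expansion matches every shown term.
Denominator factor (v - 4): pole of order 1 at 4, modulus 4.
The radius of convergence is the smallest modulus among the singular points: 4.

The radius of convergence is 4.


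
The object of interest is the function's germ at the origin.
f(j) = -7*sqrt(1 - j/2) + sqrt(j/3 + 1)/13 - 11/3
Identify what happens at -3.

The point is an algebraic (square-root) branch point.

The term (1/13)*sqrt(1 - j/(-3)) has argument 1 - -3/(-3) = 0 at -3: a square-root (algebraic, two-sheeted) branch point; the remaining terms are analytic or single-valued there.


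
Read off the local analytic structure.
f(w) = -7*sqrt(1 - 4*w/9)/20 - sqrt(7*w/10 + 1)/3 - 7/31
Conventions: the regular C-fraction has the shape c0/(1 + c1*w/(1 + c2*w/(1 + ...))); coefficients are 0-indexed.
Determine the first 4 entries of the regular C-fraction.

Taylor coefficients (expand at 0): a_0 = -1691/1860, a_1 = -7/180, a_2 = 1883/64800, a_3 = -60949/11664000.
c0 = a_0 = -1691/1860. Peel one level at a time: if S = 1 + c*w/S' with S'(0) = 1, then c is the w-coefficient of S and S' = c*w/(S - 1).
S_1 = c0/f = 1 + (-217/5073)*w + (104359423/3088239480)*w^2 + ...; c1 = -217/5073.
S_2 = c1*w/(S_1 - 1) = 1 + (480919/608760)*w + (54947/129600)*w^2 + ...; c2 = 480919/608760.
S_3 = c2*w/(S_2 - 1) = 1 + (-92915377/173130840)*w + ...; c3 = -92915377/173130840.

The regular C-fraction coefficients are [-1691/1860, -217/5073, 480919/608760, -92915377/173130840].


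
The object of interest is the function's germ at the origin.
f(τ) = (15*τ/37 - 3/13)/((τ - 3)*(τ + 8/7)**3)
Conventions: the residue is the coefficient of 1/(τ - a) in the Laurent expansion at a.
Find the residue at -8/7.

At the order-3 pole -8/7 set g(τ) = (τ - (-8/7))^3*f(τ) = (15*τ/37 - 3/13)/(τ - 3).
Order-3 pole: residue = g''(a)/2; g''(-8/7) = -325164/11731109, so the residue is -162582/11731109.

The residue is -162582/11731109.


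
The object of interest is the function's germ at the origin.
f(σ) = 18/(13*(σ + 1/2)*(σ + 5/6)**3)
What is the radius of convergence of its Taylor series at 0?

The radius of convergence is 1/2.

Denominator factor (σ + 5/6)^3: pole of order 3 at -5/6, modulus 5/6.
Denominator factor (σ + 1/2): pole of order 1 at -1/2, modulus 1/2.
The radius of convergence is the smallest modulus among the singular points: 1/2.


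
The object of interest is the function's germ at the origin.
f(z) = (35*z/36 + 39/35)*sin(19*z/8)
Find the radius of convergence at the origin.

The radius of convergence is infinite.

The factor sin(19*z/8) is entire and contributes no finite singular point.
The polynomial part has no poles.
No finite singular points: the Taylor series at 0 converges everywhere.


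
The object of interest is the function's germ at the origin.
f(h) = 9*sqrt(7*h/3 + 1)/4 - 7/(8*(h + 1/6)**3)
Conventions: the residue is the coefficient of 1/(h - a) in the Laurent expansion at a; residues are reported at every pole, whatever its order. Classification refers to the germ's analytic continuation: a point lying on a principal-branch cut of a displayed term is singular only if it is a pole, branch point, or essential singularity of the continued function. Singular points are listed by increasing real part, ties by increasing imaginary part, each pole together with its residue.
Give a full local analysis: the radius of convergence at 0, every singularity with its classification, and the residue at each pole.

Radius of convergence at 0: 1/6.
At -3/7: an algebraic (square-root) branch point.
At -1/6: a pole of order 3; residue 0.

Denominator factor (h + 1/6)^3: pole of order 3 at -1/6, modulus 1/6.
Branch term (9/4)*sqrt(1 - h/(-3/7)): its argument vanishes at h = -3/7, a square-root branch point, modulus 3/7.
The radius of convergence is the smallest modulus among the singular points: 1/6.
The branch term is analytic at -1/6 and contributes nothing to the residue; only the rational part matters.
At the order-3 pole -1/6 set g(h) = (h - (-1/6))^3*(rational part) = -7/8.
Order-3 pole: residue = g''(a)/2; g''(-1/6) = 0, so the residue is 0.
List the singular points by increasing real part (a conjugate pair: the negative imaginary part first).


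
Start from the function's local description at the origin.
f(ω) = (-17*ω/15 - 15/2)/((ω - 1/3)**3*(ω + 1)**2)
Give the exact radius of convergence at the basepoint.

Denominator factor (ω + 1)^2: pole of order 2 at -1, modulus 1.
Denominator factor (ω - 1/3)^3: pole of order 3 at 1/3, modulus 1/3.
The radius of convergence is the smallest modulus among the singular points: 1/3.

The radius of convergence is 1/3.


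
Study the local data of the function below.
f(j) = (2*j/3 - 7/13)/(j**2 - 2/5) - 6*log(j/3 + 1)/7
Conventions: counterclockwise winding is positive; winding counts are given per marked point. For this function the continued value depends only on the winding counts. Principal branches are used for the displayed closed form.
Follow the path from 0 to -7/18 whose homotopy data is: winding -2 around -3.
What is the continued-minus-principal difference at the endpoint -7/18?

Continued minus principal equals (24/7)*pi*i.

The rational part is single-valued and drops out of the difference; each branch term changes only by its own monodromy.
(-6/7)*log(1 - j/(-3)): each positive loop around -3 adds 2*pi*i to the log, so winding -2 contributes (-6/7)*(-2)*2*pi*i = (24/7)*pi*i.
Summing the contributions at j = -7/18 gives (24/7)*pi*i.


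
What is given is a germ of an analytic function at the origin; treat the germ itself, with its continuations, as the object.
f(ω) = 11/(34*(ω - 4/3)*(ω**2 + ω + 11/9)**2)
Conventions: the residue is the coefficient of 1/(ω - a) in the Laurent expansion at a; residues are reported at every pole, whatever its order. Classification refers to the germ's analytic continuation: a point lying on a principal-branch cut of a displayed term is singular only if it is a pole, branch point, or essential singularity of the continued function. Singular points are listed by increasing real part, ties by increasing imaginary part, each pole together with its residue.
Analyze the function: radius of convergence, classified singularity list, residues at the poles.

Radius of convergence at 0: (1/3)*sqrt(11).
At (-1/2) - ((1/6)*sqrt(35))*i: a pole of order 2; residue (-99/11492) - ((123057/14077700)*sqrt(35))*i.
At (-1/2) + ((1/6)*sqrt(35))*i: a pole of order 2; residue (-99/11492) + ((123057/14077700)*sqrt(35))*i.
At 4/3: a pole of order 1; residue 99/5746.


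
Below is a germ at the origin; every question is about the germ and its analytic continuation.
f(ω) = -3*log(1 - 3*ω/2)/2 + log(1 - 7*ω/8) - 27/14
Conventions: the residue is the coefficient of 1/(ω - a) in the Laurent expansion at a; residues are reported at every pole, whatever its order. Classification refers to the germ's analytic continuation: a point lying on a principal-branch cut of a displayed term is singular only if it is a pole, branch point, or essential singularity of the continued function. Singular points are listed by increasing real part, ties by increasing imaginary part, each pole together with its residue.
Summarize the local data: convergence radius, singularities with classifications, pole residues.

Radius of convergence at 0: 2/3.
At 2/3: a logarithmic branch point.
At 8/7: a logarithmic branch point.

Branch term (-3/2)*log(1 - ω/(2/3)): its argument vanishes at ω = 2/3, a logarithmic branch point, modulus 2/3.
Branch term (1)*log(1 - ω/(8/7)): its argument vanishes at ω = 8/7, a logarithmic branch point, modulus 8/7.
The radius of convergence is the smallest modulus among the singular points: 2/3.
List the singular points by increasing real part (a conjugate pair: the negative imaginary part first).


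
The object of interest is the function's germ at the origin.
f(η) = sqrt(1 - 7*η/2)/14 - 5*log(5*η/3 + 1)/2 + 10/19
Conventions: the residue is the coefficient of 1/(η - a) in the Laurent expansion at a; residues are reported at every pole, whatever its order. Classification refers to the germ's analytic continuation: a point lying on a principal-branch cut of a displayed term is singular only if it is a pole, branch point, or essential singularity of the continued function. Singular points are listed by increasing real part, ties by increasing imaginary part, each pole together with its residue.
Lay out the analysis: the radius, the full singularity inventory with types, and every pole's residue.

Radius of convergence at 0: 2/7.
At -3/5: a logarithmic branch point.
At 2/7: an algebraic (square-root) branch point.

Branch term (-5/2)*log(1 - η/(-3/5)): its argument vanishes at η = -3/5, a logarithmic branch point, modulus 3/5.
Branch term (1/14)*sqrt(1 - η/(2/7)): its argument vanishes at η = 2/7, a square-root branch point, modulus 2/7.
The radius of convergence is the smallest modulus among the singular points: 2/7.
List the singular points by increasing real part (a conjugate pair: the negative imaginary part first).


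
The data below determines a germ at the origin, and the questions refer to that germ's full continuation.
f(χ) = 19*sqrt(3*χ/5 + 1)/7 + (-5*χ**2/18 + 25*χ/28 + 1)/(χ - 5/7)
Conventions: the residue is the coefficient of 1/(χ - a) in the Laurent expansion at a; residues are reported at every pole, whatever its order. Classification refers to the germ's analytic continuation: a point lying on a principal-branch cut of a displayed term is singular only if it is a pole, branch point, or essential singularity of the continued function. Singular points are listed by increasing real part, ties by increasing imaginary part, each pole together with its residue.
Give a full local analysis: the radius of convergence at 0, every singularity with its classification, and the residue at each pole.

Radius of convergence at 0: 5/7.
At -5/3: an algebraic (square-root) branch point.
At 5/7: a pole of order 1; residue 377/252.

Denominator factor (χ - 5/7): pole of order 1 at 5/7, modulus 5/7.
Branch term (19/7)*sqrt(1 - χ/(-5/3)): its argument vanishes at χ = -5/3, a square-root branch point, modulus 5/3.
The radius of convergence is the smallest modulus among the singular points: 5/7.
The branch term is analytic at 5/7 and contributes nothing to the residue; only the rational part matters.
At the order-1 pole 5/7 set g(χ) = (χ - (5/7))*(rational part) = -5*χ**2/18 + 25*χ/28 + 1.
Simple pole: residue = g(a) at a = 5/7, which is 377/252.
List the singular points by increasing real part (a conjugate pair: the negative imaginary part first).


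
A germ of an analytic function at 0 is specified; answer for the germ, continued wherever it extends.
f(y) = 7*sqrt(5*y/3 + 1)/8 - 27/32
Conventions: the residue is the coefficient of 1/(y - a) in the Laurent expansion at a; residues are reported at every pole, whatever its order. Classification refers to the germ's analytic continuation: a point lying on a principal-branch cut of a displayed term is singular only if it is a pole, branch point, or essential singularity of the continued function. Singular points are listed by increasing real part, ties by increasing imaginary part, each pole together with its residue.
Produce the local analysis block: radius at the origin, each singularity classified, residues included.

Radius of convergence at 0: 3/5.
At -3/5: an algebraic (square-root) branch point.

Branch term (7/8)*sqrt(1 - y/(-3/5)): its argument vanishes at y = -3/5, a square-root branch point, modulus 3/5.
The radius of convergence is the smallest modulus among the singular points: 3/5.


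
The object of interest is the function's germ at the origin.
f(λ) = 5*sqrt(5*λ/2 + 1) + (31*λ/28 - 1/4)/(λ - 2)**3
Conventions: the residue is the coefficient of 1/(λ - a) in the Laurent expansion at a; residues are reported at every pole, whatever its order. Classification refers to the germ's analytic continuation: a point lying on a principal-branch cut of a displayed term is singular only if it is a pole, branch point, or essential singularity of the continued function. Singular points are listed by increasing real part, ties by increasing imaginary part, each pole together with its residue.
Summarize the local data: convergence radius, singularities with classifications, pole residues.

Denominator factor (λ - 2)^3: pole of order 3 at 2, modulus 2.
Branch term (5)*sqrt(1 - λ/(-2/5)): its argument vanishes at λ = -2/5, a square-root branch point, modulus 2/5.
The radius of convergence is the smallest modulus among the singular points: 2/5.
The branch term is analytic at 2 and contributes nothing to the residue; only the rational part matters.
At the order-3 pole 2 set g(λ) = (λ - (2))^3*(rational part) = 31*λ/28 - 1/4.
Order-3 pole: residue = g''(a)/2; g''(2) = 0, so the residue is 0.
List the singular points by increasing real part (a conjugate pair: the negative imaginary part first).

Radius of convergence at 0: 2/5.
At -2/5: an algebraic (square-root) branch point.
At 2: a pole of order 3; residue 0.


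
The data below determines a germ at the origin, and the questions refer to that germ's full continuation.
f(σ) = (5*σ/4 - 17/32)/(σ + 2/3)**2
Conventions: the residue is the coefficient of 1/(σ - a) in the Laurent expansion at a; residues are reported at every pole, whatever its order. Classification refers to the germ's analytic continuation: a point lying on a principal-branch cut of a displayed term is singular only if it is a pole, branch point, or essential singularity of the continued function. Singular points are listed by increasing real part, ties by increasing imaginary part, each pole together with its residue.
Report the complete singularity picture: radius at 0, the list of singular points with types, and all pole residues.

Radius of convergence at 0: 2/3.
At -2/3: a pole of order 2; residue 5/4.

Denominator factor (σ + 2/3)^2: pole of order 2 at -2/3, modulus 2/3.
The radius of convergence is the smallest modulus among the singular points: 2/3.
At the order-2 pole -2/3 set g(σ) = (σ - (-2/3))^2*f(σ) = 5*σ/4 - 17/32.
Order-2 pole: residue = g'(a); g'(-2/3) = 5/4, so the residue is 5/4.


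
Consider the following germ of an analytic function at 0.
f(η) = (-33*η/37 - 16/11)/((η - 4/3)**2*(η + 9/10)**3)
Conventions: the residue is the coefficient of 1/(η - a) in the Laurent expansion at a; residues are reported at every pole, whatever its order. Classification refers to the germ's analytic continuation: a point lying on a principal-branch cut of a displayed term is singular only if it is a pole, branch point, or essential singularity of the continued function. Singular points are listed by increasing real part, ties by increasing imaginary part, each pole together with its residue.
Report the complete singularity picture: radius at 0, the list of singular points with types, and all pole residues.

Denominator factor (η - 4/3)^2: pole of order 2 at 4/3, modulus 4/3.
Denominator factor (η + 9/10)^3: pole of order 3 at -9/10, modulus 9/10.
The radius of convergence is the smallest modulus among the singular points: 9/10.
At the order-3 pole -9/10 set g(η) = (η - (-9/10))^3*f(η) = (-33*η/37 - 16/11)/(η - 4/3)**2.
Order-3 pole: residue = g''(a)/2; g''(-9/10) = -3916026000/8201506247, so the residue is -1958013000/8201506247.
At the order-2 pole 4/3 set g(η) = (η - (4/3))^2*f(η) = (-33*η/37 - 16/11)/(η + 9/10)**3.
Order-2 pole: residue = g'(a); g'(4/3) = 1958013000/8201506247, so the residue is 1958013000/8201506247.
List the singular points by increasing real part (a conjugate pair: the negative imaginary part first).

Radius of convergence at 0: 9/10.
At -9/10: a pole of order 3; residue -1958013000/8201506247.
At 4/3: a pole of order 2; residue 1958013000/8201506247.


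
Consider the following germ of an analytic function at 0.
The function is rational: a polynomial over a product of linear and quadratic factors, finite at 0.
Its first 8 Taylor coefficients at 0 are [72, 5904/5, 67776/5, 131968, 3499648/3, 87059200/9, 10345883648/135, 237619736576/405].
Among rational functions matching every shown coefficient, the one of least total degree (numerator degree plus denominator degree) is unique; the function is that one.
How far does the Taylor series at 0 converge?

The radius of convergence is 1/6.

No rational of total degree below 5 reproduces all 8 coefficients; solving the [1/4] Pade equations on them gives f(α) = (7*α/15 - 1/2)/((α - 1/6)**3*(α + 3/2)), whose expansion matches every shown term.
Denominator factor (α - 1/6)^3: pole of order 3 at 1/6, modulus 1/6.
Denominator factor (α + 3/2): pole of order 1 at -3/2, modulus 3/2.
The radius of convergence is the smallest modulus among the singular points: 1/6.


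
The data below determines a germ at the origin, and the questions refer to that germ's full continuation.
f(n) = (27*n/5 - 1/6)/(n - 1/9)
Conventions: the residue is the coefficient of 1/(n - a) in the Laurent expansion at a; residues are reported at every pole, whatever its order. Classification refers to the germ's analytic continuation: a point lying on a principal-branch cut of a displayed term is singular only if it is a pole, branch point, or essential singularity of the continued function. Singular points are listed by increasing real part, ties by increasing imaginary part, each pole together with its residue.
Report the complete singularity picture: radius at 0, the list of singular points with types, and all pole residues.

Denominator factor (n - 1/9): pole of order 1 at 1/9, modulus 1/9.
The radius of convergence is the smallest modulus among the singular points: 1/9.
At the order-1 pole 1/9 set g(n) = (n - (1/9))*f(n) = 27*n/5 - 1/6.
Simple pole: residue = g(a) at a = 1/9, which is 13/30.

Radius of convergence at 0: 1/9.
At 1/9: a pole of order 1; residue 13/30.
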